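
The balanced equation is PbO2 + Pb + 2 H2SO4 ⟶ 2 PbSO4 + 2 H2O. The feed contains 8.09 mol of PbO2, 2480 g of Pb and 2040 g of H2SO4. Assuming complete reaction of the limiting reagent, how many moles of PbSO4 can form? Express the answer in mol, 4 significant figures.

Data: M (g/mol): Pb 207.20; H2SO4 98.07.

16.18 mol

n(PbO2) = 8.090 mol
n(Pb) = 2480 / 207.20 = 11.97 mol
n(H2SO4) = 2040 / 98.07 = 20.80 mol
n/ν for PbO2 = 8.090/1 = 8.090
n/ν for Pb = 11.97/1 = 11.97
n/ν for H2SO4 = 20.80/2 = 10.40
Smallest n/ν is PbO2 → limiting reagent.
n(PbSO4) = (2/1) × 8.090 = 16.18 mol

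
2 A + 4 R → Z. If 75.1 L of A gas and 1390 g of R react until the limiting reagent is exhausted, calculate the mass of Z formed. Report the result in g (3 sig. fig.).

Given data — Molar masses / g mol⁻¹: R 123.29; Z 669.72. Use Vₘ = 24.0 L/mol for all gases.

n(A) = 75.10 / 24.0 = 3.129 mol
n(R) = 1390 / 123.29 = 11.27 mol
n/ν → A: 1.565, R: 2.818; A is limiting.
n(Z) = (1/2) × 3.129 = 1.565 mol
mass = 1.565 × 669.72 = 1048 g

1050 g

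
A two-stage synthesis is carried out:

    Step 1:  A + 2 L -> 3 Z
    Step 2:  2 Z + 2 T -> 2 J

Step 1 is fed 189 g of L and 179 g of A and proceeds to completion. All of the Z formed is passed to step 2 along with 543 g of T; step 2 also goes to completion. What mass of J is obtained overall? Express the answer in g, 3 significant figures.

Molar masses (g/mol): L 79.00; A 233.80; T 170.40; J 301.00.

Step 1:
n(L) = 189.0 / 79.00 = 2.392 mol
n(A) = 179.0 / 233.80 = 0.7656 mol
n/ν → L: 1.196, A: 0.7656; A is limiting.
n(Z) produced = (3/1) × 0.7656 = 2.297 mol
Step 2:
n(Z) available = 2.297 mol
n(T) = 543.0 / 170.40 = 3.187 mol
n/ν → Z: 1.149, T: 1.594; Z is limiting.
n(J) = (2/2) × 2.297 = 2.297 mol
mass = 2.297 × 301.00 = 691.4 g

691 g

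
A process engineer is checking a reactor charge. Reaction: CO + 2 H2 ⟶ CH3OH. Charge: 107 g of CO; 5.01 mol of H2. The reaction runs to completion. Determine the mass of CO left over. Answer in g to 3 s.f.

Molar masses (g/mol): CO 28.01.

n(CO) = 107.0 / 28.01 = 3.820 mol
n(H2) = 5.010 mol
n/ν for CO = 3.820/1 = 3.820
n/ν for H2 = 5.010/2 = 2.505
Smallest n/ν is H2 → limiting reagent.
CO consumed = (1/2) × 5.010 = 2.505 mol
CO remaining = 3.820 − 2.505 = 1.315 mol
mass = 1.315 × 28.01 = 36.83 g

36.8 g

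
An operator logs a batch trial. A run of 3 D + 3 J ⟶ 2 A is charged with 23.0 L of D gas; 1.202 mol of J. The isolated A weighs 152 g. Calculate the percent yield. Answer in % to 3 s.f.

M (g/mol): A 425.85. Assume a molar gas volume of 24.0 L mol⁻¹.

n(D) = 23.00 / 24.0 = 0.9583 mol
n(J) = 1.202 mol
n/ν → D: 0.3194, J: 0.4007; D is limiting.
theoretical n(A) = (2/3) × 0.9583 = 0.6389 mol → 272.1 g
% yield = 152 / 272.1 × 100 = 55.86 %

55.9 %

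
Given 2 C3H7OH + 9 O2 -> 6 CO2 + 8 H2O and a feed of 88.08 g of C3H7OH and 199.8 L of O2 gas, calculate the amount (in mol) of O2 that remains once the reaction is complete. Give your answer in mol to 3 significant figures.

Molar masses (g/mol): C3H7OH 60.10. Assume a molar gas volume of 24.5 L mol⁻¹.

n(C3H7OH) = 88.08 / 60.10 = 1.466 mol
n(O2) = 199.8 / 24.5 = 8.155 mol
n/ν for C3H7OH = 1.466/2 = 0.7330
n/ν for O2 = 8.155/9 = 0.9061
Smallest n/ν is C3H7OH → limiting reagent.
O2 consumed = (9/2) × 1.466 = 6.597 mol
O2 remaining = 8.155 − 6.597 = 1.558 mol

1.56 mol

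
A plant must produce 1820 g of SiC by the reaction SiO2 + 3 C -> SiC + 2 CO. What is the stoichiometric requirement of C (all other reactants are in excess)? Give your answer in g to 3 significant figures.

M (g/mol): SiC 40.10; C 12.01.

n(SiC) = 1820 / 40.10 = 45.39 mol
n(C) = (3/1) × 45.39 = 136.2 mol
mass = 136.2 × 12.01 = 1636 g

1640 g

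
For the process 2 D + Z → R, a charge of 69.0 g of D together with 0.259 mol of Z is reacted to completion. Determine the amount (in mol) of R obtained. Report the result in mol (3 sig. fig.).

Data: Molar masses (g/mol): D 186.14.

0.185 mol

n(D) = 69.00 / 186.14 = 0.3707 mol
n(Z) = 0.2590 mol
n/ν → D: 0.1854, Z: 0.2590; D is limiting.
n(R) = (1/2) × 0.3707 = 0.1854 mol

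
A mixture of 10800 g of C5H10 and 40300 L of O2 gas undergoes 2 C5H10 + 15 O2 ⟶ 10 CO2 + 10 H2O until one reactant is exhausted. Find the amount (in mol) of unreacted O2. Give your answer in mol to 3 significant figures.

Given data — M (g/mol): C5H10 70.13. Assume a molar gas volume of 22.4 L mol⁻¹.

n(C5H10) = 10800 / 70.13 = 154.0 mol
n(O2) = 40300 / 22.4 = 1799 mol
n/ν for C5H10 = 154.0/2 = 77.00
n/ν for O2 = 1799/15 = 119.9
Smallest n/ν is C5H10 → limiting reagent.
O2 consumed = (15/2) × 154.0 = 1155 mol
O2 remaining = 1799 − 1155 = 644.0 mol

644 mol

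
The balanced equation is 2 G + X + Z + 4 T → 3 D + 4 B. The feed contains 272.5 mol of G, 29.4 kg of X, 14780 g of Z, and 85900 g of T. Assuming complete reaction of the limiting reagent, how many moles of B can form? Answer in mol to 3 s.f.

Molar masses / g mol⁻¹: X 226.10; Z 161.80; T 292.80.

n(G) = 272.5 mol
n(X) = 29.40×1000 / 226.10 = 130.0 mol
n(Z) = 14780 / 161.80 = 91.35 mol
n(T) = 85900 / 292.80 = 293.4 mol
n/ν → G: 136.3, X: 130.0, Z: 91.35, T: 73.35; T is limiting.
n(B) = (4/4) × 293.4 = 293.4 mol

293 mol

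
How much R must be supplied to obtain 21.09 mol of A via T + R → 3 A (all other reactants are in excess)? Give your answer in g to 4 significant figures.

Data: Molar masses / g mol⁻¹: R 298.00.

2095 g

n(A) = 21.09 mol
n(R) = (1/3) × 21.09 = 7.030 mol
mass = 7.030 × 298.00 = 2095 g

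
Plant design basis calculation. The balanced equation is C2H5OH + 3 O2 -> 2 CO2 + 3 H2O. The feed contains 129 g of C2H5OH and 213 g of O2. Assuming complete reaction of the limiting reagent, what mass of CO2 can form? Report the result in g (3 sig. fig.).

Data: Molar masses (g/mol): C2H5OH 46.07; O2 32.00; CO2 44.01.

195 g

n(C2H5OH) = 129.0 / 46.07 = 2.800 mol
n(O2) = 213.0 / 32.00 = 6.656 mol
n/ν → C2H5OH: 2.800, O2: 2.219; O2 is limiting.
n(CO2) = (2/3) × 6.656 = 4.437 mol
mass = 4.437 × 44.01 = 195.3 g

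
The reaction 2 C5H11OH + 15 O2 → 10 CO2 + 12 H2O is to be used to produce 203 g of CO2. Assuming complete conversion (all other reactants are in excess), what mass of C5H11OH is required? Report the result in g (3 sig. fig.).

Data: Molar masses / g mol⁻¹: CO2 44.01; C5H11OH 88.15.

n(CO2) = 203 / 44.01 = 4.613 mol
n(C5H11OH) = (2/10) × 4.613 = 0.9226 mol
mass = 0.9226 × 88.15 = 81.33 g

81.3 g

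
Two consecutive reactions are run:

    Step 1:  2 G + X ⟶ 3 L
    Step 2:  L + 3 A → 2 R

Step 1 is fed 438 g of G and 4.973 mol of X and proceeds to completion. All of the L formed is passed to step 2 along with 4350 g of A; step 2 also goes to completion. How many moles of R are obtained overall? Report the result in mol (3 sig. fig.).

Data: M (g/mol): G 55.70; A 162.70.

Step 1:
n(G) = 438.0 / 55.70 = 7.864 mol
n(X) = 4.973 mol
n/ν for G = 7.864/2 = 3.932
n/ν for X = 4.973/1 = 4.973
Smallest n/ν is G → limiting reagent.
n(L) produced = (3/2) × 7.864 = 11.80 mol
Step 2:
n(L) available = 11.80 mol
n(A) = 4350 / 162.70 = 26.74 mol
n/ν for L = 11.80/1 = 11.80
n/ν for A = 26.74/3 = 8.913
Smallest n/ν is A → limiting reagent.
n(R) = (2/3) × 26.74 = 17.83 mol

17.8 mol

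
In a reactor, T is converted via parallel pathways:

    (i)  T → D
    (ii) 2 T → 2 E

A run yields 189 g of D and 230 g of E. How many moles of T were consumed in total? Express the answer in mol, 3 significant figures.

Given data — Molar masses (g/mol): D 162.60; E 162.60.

n(D) = 189 / 162.60 = 1.162 mol
n(E) = 230 / 162.60 = 1.415 mol
n(T) via (i) = (1/1)×1.162 = 1.162 mol
n(T) via (ii) = (2/2)×1.415 = 1.415 mol
total n(T) = 1.162 + 1.415 = 2.577 mol

2.58 mol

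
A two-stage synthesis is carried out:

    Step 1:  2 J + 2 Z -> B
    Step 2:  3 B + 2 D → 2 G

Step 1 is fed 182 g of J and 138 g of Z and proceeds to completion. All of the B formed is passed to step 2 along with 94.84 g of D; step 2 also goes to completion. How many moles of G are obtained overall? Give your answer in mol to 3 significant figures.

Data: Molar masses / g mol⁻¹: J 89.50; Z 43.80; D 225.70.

0.420 mol

Step 1:
n(J) = 182.0 / 89.50 = 2.034 mol
n(Z) = 138.0 / 43.80 = 3.151 mol
n/ν for J = 2.034/2 = 1.017
n/ν for Z = 3.151/2 = 1.576
Smallest n/ν is J → limiting reagent.
n(B) produced = (1/2) × 2.034 = 1.017 mol
Step 2:
n(B) available = 1.017 mol
n(D) = 94.84 / 225.70 = 0.4202 mol
n/ν for B = 1.017/3 = 0.3390
n/ν for D = 0.4202/2 = 0.2101
Smallest n/ν is D → limiting reagent.
n(G) = (2/2) × 0.4202 = 0.4202 mol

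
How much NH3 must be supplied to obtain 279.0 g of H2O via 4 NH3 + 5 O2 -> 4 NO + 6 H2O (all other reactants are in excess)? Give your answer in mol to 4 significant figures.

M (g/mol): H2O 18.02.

10.32 mol

n(H2O) = 279.0 / 18.02 = 15.48 mol
n(NH3) = (4/6) × 15.48 = 10.32 mol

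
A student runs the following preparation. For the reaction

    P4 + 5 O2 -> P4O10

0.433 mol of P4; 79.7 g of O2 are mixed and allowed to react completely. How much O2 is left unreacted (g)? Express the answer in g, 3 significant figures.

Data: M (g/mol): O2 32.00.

10.4 g

n(P4) = 0.4330 mol
n(O2) = 79.70 / 32.00 = 2.491 mol
n/ν for P4 = 0.4330/1 = 0.4330
n/ν for O2 = 2.491/5 = 0.4982
Smallest n/ν is P4 → limiting reagent.
O2 consumed = (5/1) × 0.4330 = 2.165 mol
O2 remaining = 2.491 − 2.165 = 0.3260 mol
mass = 0.3260 × 32.00 = 10.43 g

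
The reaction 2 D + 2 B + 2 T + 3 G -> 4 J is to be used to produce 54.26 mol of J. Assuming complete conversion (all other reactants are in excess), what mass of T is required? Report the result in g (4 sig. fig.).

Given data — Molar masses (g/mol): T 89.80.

2436 g

n(J) = 54.26 mol
n(T) = (2/4) × 54.26 = 27.13 mol
mass = 27.13 × 89.80 = 2436 g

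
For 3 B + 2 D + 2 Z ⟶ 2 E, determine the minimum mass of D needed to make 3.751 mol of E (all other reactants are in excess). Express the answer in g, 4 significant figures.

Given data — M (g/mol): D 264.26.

991.2 g

n(E) = 3.751 mol
n(D) = (2/2) × 3.751 = 3.751 mol
mass = 3.751 × 264.26 = 991.2 g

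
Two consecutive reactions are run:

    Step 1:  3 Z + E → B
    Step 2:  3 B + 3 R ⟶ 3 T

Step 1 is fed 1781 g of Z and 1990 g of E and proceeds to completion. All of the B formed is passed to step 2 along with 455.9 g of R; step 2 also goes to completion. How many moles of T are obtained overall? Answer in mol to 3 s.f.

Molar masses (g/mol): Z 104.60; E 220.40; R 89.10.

Step 1:
n(Z) = 1781 / 104.60 = 17.03 mol
n(E) = 1990 / 220.40 = 9.029 mol
n/ν → Z: 5.677, E: 9.029; Z is limiting.
n(B) produced = (1/3) × 17.03 = 5.677 mol
Step 2:
n(B) available = 5.677 mol
n(R) = 455.9 / 89.10 = 5.117 mol
n/ν → B: 1.892, R: 1.706; R is limiting.
n(T) = (3/3) × 5.117 = 5.117 mol

5.12 mol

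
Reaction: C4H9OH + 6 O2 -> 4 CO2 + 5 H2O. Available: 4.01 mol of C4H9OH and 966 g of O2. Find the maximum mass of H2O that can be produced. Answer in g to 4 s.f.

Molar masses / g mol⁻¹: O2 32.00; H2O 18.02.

361.3 g

n(C4H9OH) = 4.010 mol
n(O2) = 966.0 / 32.00 = 30.19 mol
n/ν → C4H9OH: 4.010, O2: 5.032; C4H9OH is limiting.
n(H2O) = (5/1) × 4.010 = 20.05 mol
mass = 20.05 × 18.02 = 361.3 g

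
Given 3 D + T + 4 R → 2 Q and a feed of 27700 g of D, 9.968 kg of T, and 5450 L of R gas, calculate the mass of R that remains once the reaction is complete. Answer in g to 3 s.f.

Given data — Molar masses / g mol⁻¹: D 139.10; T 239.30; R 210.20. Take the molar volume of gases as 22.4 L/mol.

n(D) = 27700 / 139.10 = 199.1 mol
n(T) = 9.968×1000 / 239.30 = 41.65 mol
n(R) = 5450 / 22.4 = 243.3 mol
n/ν → D: 66.37, T: 41.65, R: 60.83; T is limiting.
R consumed = (4/1) × 41.65 = 166.6 mol
R remaining = 243.3 − 166.6 = 76.70 mol
mass = 76.70 × 210.20 = 16120 g

16100 g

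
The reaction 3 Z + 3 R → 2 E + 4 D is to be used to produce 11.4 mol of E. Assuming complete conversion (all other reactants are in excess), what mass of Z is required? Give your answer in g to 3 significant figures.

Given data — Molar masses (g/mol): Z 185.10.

3170 g

n(E) = 11.40 mol
n(Z) = (3/2) × 11.40 = 17.10 mol
mass = 17.10 × 185.10 = 3165 g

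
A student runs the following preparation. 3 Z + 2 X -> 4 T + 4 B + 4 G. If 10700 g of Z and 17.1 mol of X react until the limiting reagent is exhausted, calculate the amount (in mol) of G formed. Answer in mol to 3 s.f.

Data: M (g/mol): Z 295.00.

34.2 mol

n(Z) = 10700 / 295.00 = 36.27 mol
n(X) = 17.10 mol
n/ν → Z: 12.09, X: 8.550; X is limiting.
n(G) = (4/2) × 17.10 = 34.20 mol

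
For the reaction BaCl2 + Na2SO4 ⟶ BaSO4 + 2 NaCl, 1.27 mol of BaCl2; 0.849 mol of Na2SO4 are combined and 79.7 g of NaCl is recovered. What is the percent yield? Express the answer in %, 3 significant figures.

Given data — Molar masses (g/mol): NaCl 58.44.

n(BaCl2) = 1.270 mol
n(Na2SO4) = 0.8490 mol
n/ν for BaCl2 = 1.270/1 = 1.270
n/ν for Na2SO4 = 0.8490/1 = 0.8490
Smallest n/ν is Na2SO4 → limiting reagent.
theoretical n(NaCl) = (2/1) × 0.8490 = 1.698 mol → 99.23 g
% yield = 79.7 / 99.23 × 100 = 80.32 %

80.3 %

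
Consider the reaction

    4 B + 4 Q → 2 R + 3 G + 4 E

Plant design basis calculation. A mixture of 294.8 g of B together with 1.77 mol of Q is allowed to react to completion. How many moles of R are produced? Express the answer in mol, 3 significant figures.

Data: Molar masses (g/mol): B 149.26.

0.885 mol

n(B) = 294.8 / 149.26 = 1.975 mol
n(Q) = 1.770 mol
n/ν for B = 1.975/4 = 0.4938
n/ν for Q = 1.770/4 = 0.4425
Smallest n/ν is Q → limiting reagent.
n(R) = (2/4) × 1.770 = 0.8850 mol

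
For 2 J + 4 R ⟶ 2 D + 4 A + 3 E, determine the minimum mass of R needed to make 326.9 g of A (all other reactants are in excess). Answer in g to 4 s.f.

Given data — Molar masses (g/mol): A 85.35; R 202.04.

n(A) = 326.9 / 85.35 = 3.830 mol
n(R) = (4/4) × 3.830 = 3.830 mol
mass = 3.830 × 202.04 = 773.8 g

773.8 g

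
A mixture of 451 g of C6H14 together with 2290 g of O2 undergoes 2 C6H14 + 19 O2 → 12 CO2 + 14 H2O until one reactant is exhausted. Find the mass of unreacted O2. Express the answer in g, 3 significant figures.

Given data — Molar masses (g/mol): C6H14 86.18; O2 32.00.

n(C6H14) = 451.0 / 86.18 = 5.233 mol
n(O2) = 2290 / 32.00 = 71.56 mol
n/ν for C6H14 = 5.233/2 = 2.617
n/ν for O2 = 71.56/19 = 3.766
Smallest n/ν is C6H14 → limiting reagent.
O2 consumed = (19/2) × 5.233 = 49.71 mol
O2 remaining = 71.56 − 49.71 = 21.85 mol
mass = 21.85 × 32.00 = 699.2 g

699 g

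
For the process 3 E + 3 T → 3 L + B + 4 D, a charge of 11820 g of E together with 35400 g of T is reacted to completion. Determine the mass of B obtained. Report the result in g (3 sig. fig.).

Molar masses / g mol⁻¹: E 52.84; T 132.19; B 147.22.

11000 g

n(E) = 11820 / 52.84 = 223.7 mol
n(T) = 35400 / 132.19 = 267.8 mol
n/ν for E = 223.7/3 = 74.57
n/ν for T = 267.8/3 = 89.27
Smallest n/ν is E → limiting reagent.
n(B) = (1/3) × 223.7 = 74.57 mol
mass = 74.57 × 147.22 = 10980 g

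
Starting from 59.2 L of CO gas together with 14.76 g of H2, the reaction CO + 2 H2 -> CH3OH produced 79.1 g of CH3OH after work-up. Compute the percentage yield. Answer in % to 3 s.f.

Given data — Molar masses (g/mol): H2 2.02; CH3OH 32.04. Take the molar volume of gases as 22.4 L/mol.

n(CO) = 59.20 / 22.4 = 2.643 mol
n(H2) = 14.76 / 2.02 = 7.307 mol
n/ν → CO: 2.643, H2: 3.654; CO is limiting.
theoretical n(CH3OH) = (1/1) × 2.643 = 2.643 mol → 84.68 g
% yield = 79.1 / 84.68 × 100 = 93.41 %

93.4 %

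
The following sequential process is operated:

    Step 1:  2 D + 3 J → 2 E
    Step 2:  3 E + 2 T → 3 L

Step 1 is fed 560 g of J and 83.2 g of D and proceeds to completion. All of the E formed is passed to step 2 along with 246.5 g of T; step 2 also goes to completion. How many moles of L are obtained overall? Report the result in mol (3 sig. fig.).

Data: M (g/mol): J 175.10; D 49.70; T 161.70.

1.67 mol

Step 1:
n(J) = 560.0 / 175.10 = 3.198 mol
n(D) = 83.20 / 49.70 = 1.674 mol
n/ν for J = 3.198/3 = 1.066
n/ν for D = 1.674/2 = 0.8370
Smallest n/ν is D → limiting reagent.
n(E) produced = (2/2) × 1.674 = 1.674 mol
Step 2:
n(E) available = 1.674 mol
n(T) = 246.5 / 161.70 = 1.524 mol
n/ν for E = 1.674/3 = 0.5580
n/ν for T = 1.524/2 = 0.7620
Smallest n/ν is E → limiting reagent.
n(L) = (3/3) × 1.674 = 1.674 mol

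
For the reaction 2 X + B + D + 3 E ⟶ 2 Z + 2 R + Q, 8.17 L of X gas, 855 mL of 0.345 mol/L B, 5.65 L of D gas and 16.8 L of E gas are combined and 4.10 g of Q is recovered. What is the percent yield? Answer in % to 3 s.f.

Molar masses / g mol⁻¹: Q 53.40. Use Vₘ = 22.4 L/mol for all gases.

42.1 %

n(X) = 8.170 / 22.4 = 0.3647 mol
n(B) = 0.345 × 855.0/1000 = 0.2950 mol
n(D) = 5.650 / 22.4 = 0.2522 mol
n(E) = 16.80 / 22.4 = 0.7500 mol
n/ν for X = 0.3647/2 = 0.1824
n/ν for B = 0.2950/1 = 0.2950
n/ν for D = 0.2522/1 = 0.2522
n/ν for E = 0.7500/3 = 0.2500
Smallest n/ν is X → limiting reagent.
theoretical n(Q) = (1/2) × 0.3647 = 0.1824 mol → 9.740 g
% yield = 4.10 / 9.740 × 100 = 42.09 %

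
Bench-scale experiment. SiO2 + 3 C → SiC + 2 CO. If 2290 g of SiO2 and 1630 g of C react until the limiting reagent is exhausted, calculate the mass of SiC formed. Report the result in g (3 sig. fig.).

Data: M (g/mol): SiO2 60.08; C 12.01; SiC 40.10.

1530 g

n(SiO2) = 2290 / 60.08 = 38.12 mol
n(C) = 1630 / 12.01 = 135.7 mol
n/ν for SiO2 = 38.12/1 = 38.12
n/ν for C = 135.7/3 = 45.23
Smallest n/ν is SiO2 → limiting reagent.
n(SiC) = (1/1) × 38.12 = 38.12 mol
mass = 38.12 × 40.10 = 1529 g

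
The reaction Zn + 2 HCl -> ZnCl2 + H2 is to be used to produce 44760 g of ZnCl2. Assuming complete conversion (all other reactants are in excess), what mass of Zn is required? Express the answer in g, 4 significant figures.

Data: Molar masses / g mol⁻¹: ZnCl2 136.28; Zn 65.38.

n(ZnCl2) = 44760 / 136.28 = 328.4 mol
n(Zn) = (1/1) × 328.4 = 328.4 mol
mass = 328.4 × 65.38 = 21470 g

21470 g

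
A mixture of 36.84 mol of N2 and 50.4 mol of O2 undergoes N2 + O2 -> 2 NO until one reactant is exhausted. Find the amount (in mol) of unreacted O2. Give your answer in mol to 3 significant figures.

n(N2) = 36.84 mol
n(O2) = 50.40 mol
n/ν for N2 = 36.84/1 = 36.84
n/ν for O2 = 50.40/1 = 50.40
Smallest n/ν is N2 → limiting reagent.
O2 consumed = (1/1) × 36.84 = 36.84 mol
O2 remaining = 50.40 − 36.84 = 13.56 mol

13.6 mol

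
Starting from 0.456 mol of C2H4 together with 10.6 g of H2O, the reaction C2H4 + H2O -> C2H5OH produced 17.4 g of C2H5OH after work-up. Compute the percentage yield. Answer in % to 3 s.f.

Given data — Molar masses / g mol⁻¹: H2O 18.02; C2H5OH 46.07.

82.8 %

n(C2H4) = 0.4560 mol
n(H2O) = 10.60 / 18.02 = 0.5882 mol
n/ν for C2H4 = 0.4560/1 = 0.4560
n/ν for H2O = 0.5882/1 = 0.5882
Smallest n/ν is C2H4 → limiting reagent.
theoretical n(C2H5OH) = (1/1) × 0.4560 = 0.4560 mol → 21.01 g
% yield = 17.4 / 21.01 × 100 = 82.82 %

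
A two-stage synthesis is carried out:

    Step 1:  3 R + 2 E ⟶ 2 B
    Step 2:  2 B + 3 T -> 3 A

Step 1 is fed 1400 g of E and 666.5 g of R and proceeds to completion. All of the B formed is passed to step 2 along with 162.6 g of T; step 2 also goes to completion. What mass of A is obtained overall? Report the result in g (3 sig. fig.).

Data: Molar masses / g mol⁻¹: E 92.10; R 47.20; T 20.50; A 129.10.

1020 g

Step 1:
n(E) = 1400 / 92.10 = 15.20 mol
n(R) = 666.5 / 47.20 = 14.12 mol
n/ν for E = 15.20/2 = 7.600
n/ν for R = 14.12/3 = 4.707
Smallest n/ν is R → limiting reagent.
n(B) produced = (2/3) × 14.12 = 9.413 mol
Step 2:
n(B) available = 9.413 mol
n(T) = 162.6 / 20.50 = 7.932 mol
n/ν for B = 9.413/2 = 4.707
n/ν for T = 7.932/3 = 2.644
Smallest n/ν is T → limiting reagent.
n(A) = (3/3) × 7.932 = 7.932 mol
mass = 7.932 × 129.10 = 1024 g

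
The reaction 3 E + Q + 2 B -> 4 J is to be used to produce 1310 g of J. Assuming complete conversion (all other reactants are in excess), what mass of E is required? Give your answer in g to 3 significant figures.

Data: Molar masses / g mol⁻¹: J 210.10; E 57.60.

269 g

n(J) = 1310 / 210.10 = 6.235 mol
n(E) = (3/4) × 6.235 = 4.676 mol
mass = 4.676 × 57.60 = 269.3 g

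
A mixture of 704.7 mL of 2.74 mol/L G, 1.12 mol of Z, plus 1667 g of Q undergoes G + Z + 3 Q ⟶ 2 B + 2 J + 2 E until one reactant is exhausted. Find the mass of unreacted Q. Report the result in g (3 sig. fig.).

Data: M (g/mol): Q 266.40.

772 g

n(G) = 2.74 × 704.7/1000 = 1.931 mol
n(Z) = 1.120 mol
n(Q) = 1667 / 266.40 = 6.258 mol
n/ν for G = 1.931/1 = 1.931
n/ν for Z = 1.120/1 = 1.120
n/ν for Q = 6.258/3 = 2.086
Smallest n/ν is Z → limiting reagent.
Q consumed = (3/1) × 1.120 = 3.360 mol
Q remaining = 6.258 − 3.360 = 2.898 mol
mass = 2.898 × 266.40 = 772.0 g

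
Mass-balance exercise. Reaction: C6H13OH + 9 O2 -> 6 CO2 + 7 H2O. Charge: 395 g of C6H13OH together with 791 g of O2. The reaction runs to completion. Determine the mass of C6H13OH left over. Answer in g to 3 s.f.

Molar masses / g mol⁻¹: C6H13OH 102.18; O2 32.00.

n(C6H13OH) = 395.0 / 102.18 = 3.866 mol
n(O2) = 791.0 / 32.00 = 24.72 mol
n/ν → C6H13OH: 3.866, O2: 2.747; O2 is limiting.
C6H13OH consumed = (1/9) × 24.72 = 2.747 mol
C6H13OH remaining = 3.866 − 2.747 = 1.119 mol
mass = 1.119 × 102.18 = 114.3 g

114 g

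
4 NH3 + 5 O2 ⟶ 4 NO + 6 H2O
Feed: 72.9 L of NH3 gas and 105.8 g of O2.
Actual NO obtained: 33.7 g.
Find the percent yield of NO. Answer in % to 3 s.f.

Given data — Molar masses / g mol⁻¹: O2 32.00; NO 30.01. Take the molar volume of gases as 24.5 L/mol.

42.5 %

n(NH3) = 72.90 / 24.5 = 2.976 mol
n(O2) = 105.8 / 32.00 = 3.306 mol
n/ν → NH3: 0.7440, O2: 0.6612; O2 is limiting.
theoretical n(NO) = (4/5) × 3.306 = 2.645 mol → 79.38 g
% yield = 33.7 / 79.38 × 100 = 42.45 %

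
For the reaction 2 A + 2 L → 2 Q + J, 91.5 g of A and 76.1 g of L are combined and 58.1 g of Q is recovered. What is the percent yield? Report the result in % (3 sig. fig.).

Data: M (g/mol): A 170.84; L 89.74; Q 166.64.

65.1 %

n(A) = 91.50 / 170.84 = 0.5356 mol
n(L) = 76.10 / 89.74 = 0.8480 mol
n/ν for A = 0.5356/2 = 0.2678
n/ν for L = 0.8480/2 = 0.4240
Smallest n/ν is A → limiting reagent.
theoretical n(Q) = (2/2) × 0.5356 = 0.5356 mol → 89.25 g
% yield = 58.1 / 89.25 × 100 = 65.10 %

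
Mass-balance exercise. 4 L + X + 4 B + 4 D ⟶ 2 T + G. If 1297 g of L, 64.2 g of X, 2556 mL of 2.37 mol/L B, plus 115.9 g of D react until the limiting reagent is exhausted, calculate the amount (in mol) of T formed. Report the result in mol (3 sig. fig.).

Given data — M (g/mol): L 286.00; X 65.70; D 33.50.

1.73 mol

n(L) = 1297 / 286.00 = 4.535 mol
n(X) = 64.20 / 65.70 = 0.9772 mol
n(B) = 2.37 × 2556/1000 = 6.058 mol
n(D) = 115.9 / 33.50 = 3.460 mol
n/ν → L: 1.134, X: 0.9772, B: 1.515, D: 0.8650; D is limiting.
n(T) = (2/4) × 3.460 = 1.730 mol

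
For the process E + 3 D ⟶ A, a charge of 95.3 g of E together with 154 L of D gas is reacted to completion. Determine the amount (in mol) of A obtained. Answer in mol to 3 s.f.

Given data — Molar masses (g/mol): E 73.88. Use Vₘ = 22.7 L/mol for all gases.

n(E) = 95.30 / 73.88 = 1.290 mol
n(D) = 154.0 / 22.7 = 6.784 mol
n/ν for E = 1.290/1 = 1.290
n/ν for D = 6.784/3 = 2.261
Smallest n/ν is E → limiting reagent.
n(A) = (1/1) × 1.290 = 1.290 mol

1.29 mol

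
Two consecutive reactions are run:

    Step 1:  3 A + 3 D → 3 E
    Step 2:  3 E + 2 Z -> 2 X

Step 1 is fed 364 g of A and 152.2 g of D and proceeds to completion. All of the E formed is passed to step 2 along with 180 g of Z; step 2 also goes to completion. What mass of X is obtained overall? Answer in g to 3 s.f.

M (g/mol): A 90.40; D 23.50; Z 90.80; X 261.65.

519 g

Step 1:
n(A) = 364.0 / 90.40 = 4.027 mol
n(D) = 152.2 / 23.50 = 6.477 mol
n/ν → A: 1.342, D: 2.159; A is limiting.
n(E) produced = (3/3) × 4.027 = 4.027 mol
Step 2:
n(E) available = 4.027 mol
n(Z) = 180.0 / 90.80 = 1.982 mol
n/ν → E: 1.342, Z: 0.9910; Z is limiting.
n(X) = (2/2) × 1.982 = 1.982 mol
mass = 1.982 × 261.65 = 518.6 g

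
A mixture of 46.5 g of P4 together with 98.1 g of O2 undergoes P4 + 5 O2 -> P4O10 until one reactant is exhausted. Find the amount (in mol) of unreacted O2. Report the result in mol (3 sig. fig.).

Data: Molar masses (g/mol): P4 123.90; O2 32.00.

1.19 mol

n(P4) = 46.50 / 123.90 = 0.3753 mol
n(O2) = 98.10 / 32.00 = 3.066 mol
n/ν → P4: 0.3753, O2: 0.6132; P4 is limiting.
O2 consumed = (5/1) × 0.3753 = 1.877 mol
O2 remaining = 3.066 − 1.877 = 1.189 mol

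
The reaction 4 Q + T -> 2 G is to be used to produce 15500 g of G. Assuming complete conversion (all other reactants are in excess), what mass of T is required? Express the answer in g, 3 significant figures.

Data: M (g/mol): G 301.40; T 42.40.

1090 g

n(G) = 15500 / 301.40 = 51.43 mol
n(T) = (1/2) × 51.43 = 25.72 mol
mass = 25.72 × 42.40 = 1091 g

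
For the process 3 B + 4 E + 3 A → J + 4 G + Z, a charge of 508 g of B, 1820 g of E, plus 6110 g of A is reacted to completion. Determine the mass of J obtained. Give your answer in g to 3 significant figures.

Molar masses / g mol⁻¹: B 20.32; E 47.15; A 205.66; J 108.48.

n(B) = 508.0 / 20.32 = 25.00 mol
n(E) = 1820 / 47.15 = 38.60 mol
n(A) = 6110 / 205.66 = 29.71 mol
n/ν for B = 25.00/3 = 8.333
n/ν for E = 38.60/4 = 9.650
n/ν for A = 29.71/3 = 9.903
Smallest n/ν is B → limiting reagent.
n(J) = (1/3) × 25.00 = 8.333 mol
mass = 8.333 × 108.48 = 904.0 g

904 g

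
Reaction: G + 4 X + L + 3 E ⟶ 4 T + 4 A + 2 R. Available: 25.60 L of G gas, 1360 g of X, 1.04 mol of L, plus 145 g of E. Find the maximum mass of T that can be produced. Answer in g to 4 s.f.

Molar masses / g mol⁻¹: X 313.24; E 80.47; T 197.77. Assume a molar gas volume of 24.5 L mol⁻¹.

n(G) = 25.60 / 24.5 = 1.045 mol
n(X) = 1360 / 313.24 = 4.342 mol
n(L) = 1.040 mol
n(E) = 145.0 / 80.47 = 1.802 mol
n/ν for G = 1.045/1 = 1.045
n/ν for X = 4.342/4 = 1.086
n/ν for L = 1.040/1 = 1.040
n/ν for E = 1.802/3 = 0.6007
Smallest n/ν is E → limiting reagent.
n(T) = (4/3) × 1.802 = 2.403 mol
mass = 2.403 × 197.77 = 475.2 g

475.2 g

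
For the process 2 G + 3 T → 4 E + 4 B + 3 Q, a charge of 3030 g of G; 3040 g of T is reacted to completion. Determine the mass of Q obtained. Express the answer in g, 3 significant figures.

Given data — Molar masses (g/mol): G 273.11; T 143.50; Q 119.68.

n(G) = 3030 / 273.11 = 11.09 mol
n(T) = 3040 / 143.50 = 21.18 mol
n/ν for G = 11.09/2 = 5.545
n/ν for T = 21.18/3 = 7.060
Smallest n/ν is G → limiting reagent.
n(Q) = (3/2) × 11.09 = 16.64 mol
mass = 16.64 × 119.68 = 1991 g

1990 g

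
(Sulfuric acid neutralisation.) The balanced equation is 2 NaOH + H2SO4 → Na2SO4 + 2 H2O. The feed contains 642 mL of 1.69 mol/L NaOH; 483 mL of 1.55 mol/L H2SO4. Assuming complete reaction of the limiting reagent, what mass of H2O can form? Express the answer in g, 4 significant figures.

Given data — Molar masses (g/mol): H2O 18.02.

n(NaOH) = 1.69 × 642.0/1000 = 1.085 mol
n(H2SO4) = 1.55 × 483.0/1000 = 0.7487 mol
n/ν for NaOH = 1.085/2 = 0.5425
n/ν for H2SO4 = 0.7487/1 = 0.7487
Smallest n/ν is NaOH → limiting reagent.
n(H2O) = (2/2) × 1.085 = 1.085 mol
mass = 1.085 × 18.02 = 19.55 g

19.55 g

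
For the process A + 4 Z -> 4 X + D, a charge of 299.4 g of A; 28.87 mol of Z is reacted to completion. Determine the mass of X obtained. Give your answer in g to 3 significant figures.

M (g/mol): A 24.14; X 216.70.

6260 g

n(A) = 299.4 / 24.14 = 12.40 mol
n(Z) = 28.87 mol
n/ν for A = 12.40/1 = 12.40
n/ν for Z = 28.87/4 = 7.218
Smallest n/ν is Z → limiting reagent.
n(X) = (4/4) × 28.87 = 28.87 mol
mass = 28.87 × 216.70 = 6256 g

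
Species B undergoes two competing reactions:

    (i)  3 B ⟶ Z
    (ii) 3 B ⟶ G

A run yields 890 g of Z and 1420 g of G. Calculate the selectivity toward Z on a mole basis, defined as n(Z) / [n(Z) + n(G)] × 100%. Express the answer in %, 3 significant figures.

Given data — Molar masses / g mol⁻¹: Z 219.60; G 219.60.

38.5 %

n(Z) = 890 / 219.60 = 4.053 mol
n(G) = 1420 / 219.60 = 6.466 mol
selectivity = 4.053/(4.053+6.466) × 100 = 38.53 %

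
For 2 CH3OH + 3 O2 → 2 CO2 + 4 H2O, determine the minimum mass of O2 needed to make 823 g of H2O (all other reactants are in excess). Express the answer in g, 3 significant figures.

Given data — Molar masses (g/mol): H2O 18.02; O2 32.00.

1100 g

n(H2O) = 823 / 18.02 = 45.67 mol
n(O2) = (3/4) × 45.67 = 34.25 mol
mass = 34.25 × 32.00 = 1096 g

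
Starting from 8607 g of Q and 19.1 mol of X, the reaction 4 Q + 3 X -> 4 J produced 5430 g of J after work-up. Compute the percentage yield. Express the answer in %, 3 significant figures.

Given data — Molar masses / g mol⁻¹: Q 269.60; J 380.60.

56.0 %

n(Q) = 8607 / 269.60 = 31.93 mol
n(X) = 19.10 mol
n/ν for Q = 31.93/4 = 7.983
n/ν for X = 19.10/3 = 6.367
Smallest n/ν is X → limiting reagent.
theoretical n(J) = (4/3) × 19.10 = 25.47 mol → 9694 g
% yield = 5430 / 9694 × 100 = 56.01 %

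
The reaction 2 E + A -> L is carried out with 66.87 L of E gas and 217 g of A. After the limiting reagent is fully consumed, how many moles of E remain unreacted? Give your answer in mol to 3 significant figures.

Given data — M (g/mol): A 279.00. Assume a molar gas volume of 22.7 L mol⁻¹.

n(E) = 66.87 / 22.7 = 2.946 mol
n(A) = 217.0 / 279.00 = 0.7778 mol
n/ν → E: 1.473, A: 0.7778; A is limiting.
E consumed = (2/1) × 0.7778 = 1.556 mol
E remaining = 2.946 − 1.556 = 1.390 mol

1.39 mol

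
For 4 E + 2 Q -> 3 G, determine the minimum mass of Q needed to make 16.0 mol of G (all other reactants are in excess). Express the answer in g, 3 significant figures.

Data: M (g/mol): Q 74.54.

n(G) = 16.00 mol
n(Q) = (2/3) × 16.00 = 10.67 mol
mass = 10.67 × 74.54 = 795.3 g

795 g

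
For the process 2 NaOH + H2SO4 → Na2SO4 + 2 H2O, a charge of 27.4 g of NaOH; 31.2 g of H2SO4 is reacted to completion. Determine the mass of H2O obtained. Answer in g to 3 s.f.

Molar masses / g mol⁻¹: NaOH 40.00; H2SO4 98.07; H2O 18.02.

n(NaOH) = 27.40 / 40.00 = 0.6850 mol
n(H2SO4) = 31.20 / 98.07 = 0.3181 mol
n/ν for NaOH = 0.6850/2 = 0.3425
n/ν for H2SO4 = 0.3181/1 = 0.3181
Smallest n/ν is H2SO4 → limiting reagent.
n(H2O) = (2/1) × 0.3181 = 0.6362 mol
mass = 0.6362 × 18.02 = 11.46 g

11.5 g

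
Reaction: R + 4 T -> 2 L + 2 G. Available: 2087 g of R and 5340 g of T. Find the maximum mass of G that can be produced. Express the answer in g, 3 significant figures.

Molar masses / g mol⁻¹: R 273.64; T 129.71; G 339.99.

5190 g

n(R) = 2087 / 273.64 = 7.627 mol
n(T) = 5340 / 129.71 = 41.17 mol
n/ν → R: 7.627, T: 10.29; R is limiting.
n(G) = (2/1) × 7.627 = 15.25 mol
mass = 15.25 × 339.99 = 5185 g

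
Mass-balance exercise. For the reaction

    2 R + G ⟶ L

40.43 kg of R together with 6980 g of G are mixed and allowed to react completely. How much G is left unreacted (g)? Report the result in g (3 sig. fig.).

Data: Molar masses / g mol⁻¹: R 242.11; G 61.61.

1840 g

n(R) = 40.43×1000 / 242.11 = 167.0 mol
n(G) = 6980 / 61.61 = 113.3 mol
n/ν for R = 167.0/2 = 83.50
n/ν for G = 113.3/1 = 113.3
Smallest n/ν is R → limiting reagent.
G consumed = (1/2) × 167.0 = 83.50 mol
G remaining = 113.3 − 83.50 = 29.80 mol
mass = 29.80 × 61.61 = 1836 g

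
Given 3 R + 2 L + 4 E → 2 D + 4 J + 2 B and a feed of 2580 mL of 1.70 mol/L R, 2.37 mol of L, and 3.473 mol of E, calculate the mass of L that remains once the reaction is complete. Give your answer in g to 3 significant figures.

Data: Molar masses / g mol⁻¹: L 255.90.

162 g

n(R) = 1.70 × 2580/1000 = 4.386 mol
n(L) = 2.370 mol
n(E) = 3.473 mol
n/ν for R = 4.386/3 = 1.462
n/ν for L = 2.370/2 = 1.185
n/ν for E = 3.473/4 = 0.8683
Smallest n/ν is E → limiting reagent.
L consumed = (2/4) × 3.473 = 1.737 mol
L remaining = 2.370 − 1.737 = 0.6330 mol
mass = 0.6330 × 255.90 = 162.0 g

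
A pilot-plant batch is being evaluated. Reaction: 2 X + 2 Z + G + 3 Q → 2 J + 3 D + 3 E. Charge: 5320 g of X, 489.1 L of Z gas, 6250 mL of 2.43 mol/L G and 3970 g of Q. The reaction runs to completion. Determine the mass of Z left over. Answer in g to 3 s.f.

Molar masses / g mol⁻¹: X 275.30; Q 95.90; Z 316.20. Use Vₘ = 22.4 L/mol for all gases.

794 g

n(X) = 5320 / 275.30 = 19.32 mol
n(Z) = 489.1 / 22.4 = 21.83 mol
n(G) = 2.43 × 6250/1000 = 15.19 mol
n(Q) = 3970 / 95.90 = 41.40 mol
n/ν for X = 19.32/2 = 9.660
n/ν for Z = 21.83/2 = 10.92
n/ν for G = 15.19/1 = 15.19
n/ν for Q = 41.40/3 = 13.80
Smallest n/ν is X → limiting reagent.
Z consumed = (2/2) × 19.32 = 19.32 mol
Z remaining = 21.83 − 19.32 = 2.510 mol
mass = 2.510 × 316.20 = 793.7 g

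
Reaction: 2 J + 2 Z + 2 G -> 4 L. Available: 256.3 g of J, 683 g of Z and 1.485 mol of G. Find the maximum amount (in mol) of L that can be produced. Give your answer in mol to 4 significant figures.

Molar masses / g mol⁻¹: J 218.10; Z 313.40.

n(J) = 256.3 / 218.10 = 1.175 mol
n(Z) = 683.0 / 313.40 = 2.179 mol
n(G) = 1.485 mol
n/ν for J = 1.175/2 = 0.5875
n/ν for Z = 2.179/2 = 1.090
n/ν for G = 1.485/2 = 0.7425
Smallest n/ν is J → limiting reagent.
n(L) = (4/2) × 1.175 = 2.350 mol

2.350 mol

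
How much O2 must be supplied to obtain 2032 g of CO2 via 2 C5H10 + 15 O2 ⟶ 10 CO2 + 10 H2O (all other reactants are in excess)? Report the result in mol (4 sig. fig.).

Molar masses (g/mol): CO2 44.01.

n(CO2) = 2032 / 44.01 = 46.17 mol
n(O2) = (15/10) × 46.17 = 69.26 mol

69.26 mol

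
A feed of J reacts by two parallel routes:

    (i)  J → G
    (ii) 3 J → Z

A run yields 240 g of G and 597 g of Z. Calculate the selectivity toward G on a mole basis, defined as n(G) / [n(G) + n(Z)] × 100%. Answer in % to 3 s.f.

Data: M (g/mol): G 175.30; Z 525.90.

54.7 %

n(G) = 240 / 175.30 = 1.369 mol
n(Z) = 597 / 525.90 = 1.135 mol
selectivity = 1.369/(1.369+1.135) × 100 = 54.67 %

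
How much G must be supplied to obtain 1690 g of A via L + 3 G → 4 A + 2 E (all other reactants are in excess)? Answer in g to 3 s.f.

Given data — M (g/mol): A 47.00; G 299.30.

8070 g

n(A) = 1690 / 47.00 = 35.96 mol
n(G) = (3/4) × 35.96 = 26.97 mol
mass = 26.97 × 299.30 = 8072 g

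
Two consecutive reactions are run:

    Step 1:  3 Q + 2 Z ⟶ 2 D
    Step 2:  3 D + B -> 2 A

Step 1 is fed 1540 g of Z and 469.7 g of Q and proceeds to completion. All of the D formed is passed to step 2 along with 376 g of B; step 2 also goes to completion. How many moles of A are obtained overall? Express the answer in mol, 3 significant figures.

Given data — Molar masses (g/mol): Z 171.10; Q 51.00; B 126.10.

4.09 mol

Step 1:
n(Z) = 1540 / 171.10 = 9.001 mol
n(Q) = 469.7 / 51.00 = 9.210 mol
n/ν for Z = 9.001/2 = 4.501
n/ν for Q = 9.210/3 = 3.070
Smallest n/ν is Q → limiting reagent.
n(D) produced = (2/3) × 9.210 = 6.140 mol
Step 2:
n(D) available = 6.140 mol
n(B) = 376.0 / 126.10 = 2.982 mol
n/ν for D = 6.140/3 = 2.047
n/ν for B = 2.982/1 = 2.982
Smallest n/ν is D → limiting reagent.
n(A) = (2/3) × 6.140 = 4.093 mol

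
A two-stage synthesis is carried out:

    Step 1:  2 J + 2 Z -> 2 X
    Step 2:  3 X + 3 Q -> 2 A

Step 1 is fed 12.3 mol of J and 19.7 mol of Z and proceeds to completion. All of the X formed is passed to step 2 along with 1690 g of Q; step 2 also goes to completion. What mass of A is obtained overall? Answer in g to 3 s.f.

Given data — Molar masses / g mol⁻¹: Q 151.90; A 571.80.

Step 1:
n(J) = 12.30 mol
n(Z) = 19.70 mol
n/ν for J = 12.30/2 = 6.150
n/ν for Z = 19.70/2 = 9.850
Smallest n/ν is J → limiting reagent.
n(X) produced = (2/2) × 12.30 = 12.30 mol
Step 2:
n(X) available = 12.30 mol
n(Q) = 1690 / 151.90 = 11.13 mol
n/ν for X = 12.30/3 = 4.100
n/ν for Q = 11.13/3 = 3.710
Smallest n/ν is Q → limiting reagent.
n(A) = (2/3) × 11.13 = 7.420 mol
mass = 7.420 × 571.80 = 4243 g

4240 g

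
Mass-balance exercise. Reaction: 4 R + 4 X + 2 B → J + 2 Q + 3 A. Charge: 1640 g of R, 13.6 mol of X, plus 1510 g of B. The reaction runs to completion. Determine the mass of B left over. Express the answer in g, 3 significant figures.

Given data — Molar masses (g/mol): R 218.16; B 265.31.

513 g

n(R) = 1640 / 218.16 = 7.517 mol
n(X) = 13.60 mol
n(B) = 1510 / 265.31 = 5.691 mol
n/ν for R = 7.517/4 = 1.879
n/ν for X = 13.60/4 = 3.400
n/ν for B = 5.691/2 = 2.846
Smallest n/ν is R → limiting reagent.
B consumed = (2/4) × 7.517 = 3.759 mol
B remaining = 5.691 − 3.759 = 1.932 mol
mass = 1.932 × 265.31 = 512.6 g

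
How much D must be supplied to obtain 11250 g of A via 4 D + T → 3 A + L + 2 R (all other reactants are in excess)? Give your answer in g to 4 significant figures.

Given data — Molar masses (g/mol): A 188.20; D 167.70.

13370 g

n(A) = 11250 / 188.20 = 59.78 mol
n(D) = (4/3) × 59.78 = 79.71 mol
mass = 79.71 × 167.70 = 13370 g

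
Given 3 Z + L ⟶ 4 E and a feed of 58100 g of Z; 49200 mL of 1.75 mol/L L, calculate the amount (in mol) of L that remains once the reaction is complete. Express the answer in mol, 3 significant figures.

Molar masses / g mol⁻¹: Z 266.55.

13.4 mol

n(Z) = 58100 / 266.55 = 218.0 mol
n(L) = 1.75 × 49200/1000 = 86.10 mol
n/ν → Z: 72.67, L: 86.10; Z is limiting.
L consumed = (1/3) × 218.0 = 72.67 mol
L remaining = 86.10 − 72.67 = 13.43 mol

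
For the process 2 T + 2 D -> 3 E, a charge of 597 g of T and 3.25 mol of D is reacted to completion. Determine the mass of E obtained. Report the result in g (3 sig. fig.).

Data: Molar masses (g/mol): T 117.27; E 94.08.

n(T) = 597.0 / 117.27 = 5.091 mol
n(D) = 3.250 mol
n/ν for T = 5.091/2 = 2.546
n/ν for D = 3.250/2 = 1.625
Smallest n/ν is D → limiting reagent.
n(E) = (3/2) × 3.250 = 4.875 mol
mass = 4.875 × 94.08 = 458.6 g

459 g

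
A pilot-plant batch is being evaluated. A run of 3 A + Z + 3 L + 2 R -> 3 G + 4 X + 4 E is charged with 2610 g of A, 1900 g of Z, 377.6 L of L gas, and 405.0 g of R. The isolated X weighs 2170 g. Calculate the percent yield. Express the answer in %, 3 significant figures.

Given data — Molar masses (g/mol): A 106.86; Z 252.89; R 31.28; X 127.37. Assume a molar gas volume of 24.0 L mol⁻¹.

n(A) = 2610 / 106.86 = 24.42 mol
n(Z) = 1900 / 252.89 = 7.513 mol
n(L) = 377.6 / 24.0 = 15.73 mol
n(R) = 405.0 / 31.28 = 12.95 mol
n/ν for A = 24.42/3 = 8.140
n/ν for Z = 7.513/1 = 7.513
n/ν for L = 15.73/3 = 5.243
n/ν for R = 12.95/2 = 6.475
Smallest n/ν is L → limiting reagent.
theoretical n(X) = (4/3) × 15.73 = 20.97 mol → 2671 g
% yield = 2170 / 2671 × 100 = 81.24 %

81.2 %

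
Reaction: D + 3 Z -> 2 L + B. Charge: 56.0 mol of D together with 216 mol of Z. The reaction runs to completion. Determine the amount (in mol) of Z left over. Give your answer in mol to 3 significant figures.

n(D) = 56.00 mol
n(Z) = 216.0 mol
n/ν → D: 56.00, Z: 72.00; D is limiting.
Z consumed = (3/1) × 56.00 = 168.0 mol
Z remaining = 216.0 − 168.0 = 48.00 mol

48.0 mol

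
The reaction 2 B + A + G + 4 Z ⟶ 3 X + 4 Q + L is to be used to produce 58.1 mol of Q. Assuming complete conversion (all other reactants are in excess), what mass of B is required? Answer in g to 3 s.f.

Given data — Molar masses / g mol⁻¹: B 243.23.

7070 g

n(Q) = 58.10 mol
n(B) = (2/4) × 58.10 = 29.05 mol
mass = 29.05 × 243.23 = 7066 g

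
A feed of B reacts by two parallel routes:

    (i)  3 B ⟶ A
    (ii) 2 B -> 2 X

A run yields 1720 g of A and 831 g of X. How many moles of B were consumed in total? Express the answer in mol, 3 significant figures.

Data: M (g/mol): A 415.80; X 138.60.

n(A) = 1720 / 415.80 = 4.137 mol
n(X) = 831 / 138.60 = 5.996 mol
n(B) via (i) = (3/1)×4.137 = 12.41 mol
n(B) via (ii) = (2/2)×5.996 = 5.996 mol
total n(B) = 12.41 + 5.996 = 18.41 mol

18.4 mol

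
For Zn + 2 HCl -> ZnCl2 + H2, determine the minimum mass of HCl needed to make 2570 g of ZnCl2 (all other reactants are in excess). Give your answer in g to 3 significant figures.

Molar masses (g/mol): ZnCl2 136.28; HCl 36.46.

n(ZnCl2) = 2570 / 136.28 = 18.86 mol
n(HCl) = (2/1) × 18.86 = 37.72 mol
mass = 37.72 × 36.46 = 1375 g

1380 g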